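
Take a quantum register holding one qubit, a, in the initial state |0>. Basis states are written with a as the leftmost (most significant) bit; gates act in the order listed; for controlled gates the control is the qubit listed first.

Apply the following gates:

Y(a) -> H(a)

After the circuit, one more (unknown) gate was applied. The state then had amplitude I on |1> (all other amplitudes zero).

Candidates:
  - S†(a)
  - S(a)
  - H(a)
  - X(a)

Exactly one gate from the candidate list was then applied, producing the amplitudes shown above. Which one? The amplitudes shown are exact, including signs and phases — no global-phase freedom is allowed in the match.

It was H(a) that produced the state shown.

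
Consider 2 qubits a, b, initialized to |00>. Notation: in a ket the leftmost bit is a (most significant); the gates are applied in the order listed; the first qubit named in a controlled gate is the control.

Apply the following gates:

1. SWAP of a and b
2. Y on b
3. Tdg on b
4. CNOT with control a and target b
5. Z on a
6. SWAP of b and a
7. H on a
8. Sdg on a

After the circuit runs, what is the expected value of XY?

The observable XY averages to 0.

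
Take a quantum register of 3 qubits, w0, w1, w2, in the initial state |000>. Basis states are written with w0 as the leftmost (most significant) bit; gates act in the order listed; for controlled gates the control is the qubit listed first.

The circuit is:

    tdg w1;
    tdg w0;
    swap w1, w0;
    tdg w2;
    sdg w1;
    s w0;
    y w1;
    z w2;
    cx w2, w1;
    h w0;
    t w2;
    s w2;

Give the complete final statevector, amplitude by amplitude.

The final amplitudes are sqrt(2)*I/2 on |010>, sqrt(2)*I/2 on |110>, and 0 on every other basis state.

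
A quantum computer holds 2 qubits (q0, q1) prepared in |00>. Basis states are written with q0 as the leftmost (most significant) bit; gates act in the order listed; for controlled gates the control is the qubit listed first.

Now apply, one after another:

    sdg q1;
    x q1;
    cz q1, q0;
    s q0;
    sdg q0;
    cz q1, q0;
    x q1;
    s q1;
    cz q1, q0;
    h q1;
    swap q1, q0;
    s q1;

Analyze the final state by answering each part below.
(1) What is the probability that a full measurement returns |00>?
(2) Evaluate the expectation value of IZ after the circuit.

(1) Outcome |00> occurs with probability 1/2. Key observation: steps 1-8 multiply out to the identity, so the circuit reduces to the remaining gates.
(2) In the final state, IZ has expectation 1.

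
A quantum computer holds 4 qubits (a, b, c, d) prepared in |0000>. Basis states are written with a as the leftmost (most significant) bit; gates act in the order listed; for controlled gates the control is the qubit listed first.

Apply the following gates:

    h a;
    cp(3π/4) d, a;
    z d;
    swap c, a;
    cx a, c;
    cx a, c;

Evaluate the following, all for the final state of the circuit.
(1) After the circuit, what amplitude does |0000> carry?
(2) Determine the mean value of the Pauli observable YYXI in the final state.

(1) |0000> carries amplitude sqrt(2)/2 in the final state. Key observation: steps 5-6 multiply out to the identity, so the circuit reduces to the remaining gates.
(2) In the final state, YYXI has expectation 0.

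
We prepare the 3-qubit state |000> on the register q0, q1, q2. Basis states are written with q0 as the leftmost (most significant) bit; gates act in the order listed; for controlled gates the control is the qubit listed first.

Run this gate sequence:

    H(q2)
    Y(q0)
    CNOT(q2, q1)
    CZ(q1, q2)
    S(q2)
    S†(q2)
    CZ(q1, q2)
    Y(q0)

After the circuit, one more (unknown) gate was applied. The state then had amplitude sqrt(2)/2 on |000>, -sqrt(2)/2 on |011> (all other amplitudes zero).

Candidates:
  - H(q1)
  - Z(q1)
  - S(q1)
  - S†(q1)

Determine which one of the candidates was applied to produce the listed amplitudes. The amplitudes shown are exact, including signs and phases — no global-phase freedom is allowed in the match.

The applied gate was Z(q1). Key observation: the block from step 4 through step 7 cancels to the identity and can be dropped.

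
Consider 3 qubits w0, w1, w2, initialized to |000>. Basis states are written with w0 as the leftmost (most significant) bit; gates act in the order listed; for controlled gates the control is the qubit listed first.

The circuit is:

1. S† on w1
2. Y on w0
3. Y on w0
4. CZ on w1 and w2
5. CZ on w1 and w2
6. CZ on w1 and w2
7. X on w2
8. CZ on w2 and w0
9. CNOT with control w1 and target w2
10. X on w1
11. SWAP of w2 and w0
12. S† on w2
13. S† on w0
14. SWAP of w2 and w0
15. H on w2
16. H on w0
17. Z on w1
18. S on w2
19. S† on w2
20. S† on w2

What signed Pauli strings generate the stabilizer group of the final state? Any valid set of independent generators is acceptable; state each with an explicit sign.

One valid set of independent stabilizer generators is +XII, +IIY, -IZI (any independent generating set of the same group is equally correct). Key observation: steps 4-5 multiply out to the identity, so the circuit reduces to the remaining gates.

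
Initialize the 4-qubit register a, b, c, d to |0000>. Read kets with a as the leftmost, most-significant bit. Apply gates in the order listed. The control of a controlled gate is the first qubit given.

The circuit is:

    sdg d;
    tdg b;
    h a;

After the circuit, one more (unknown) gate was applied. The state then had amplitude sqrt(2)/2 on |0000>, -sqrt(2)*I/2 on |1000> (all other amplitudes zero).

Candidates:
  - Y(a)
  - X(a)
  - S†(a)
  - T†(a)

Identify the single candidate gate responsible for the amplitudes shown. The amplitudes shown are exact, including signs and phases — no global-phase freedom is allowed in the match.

It was S†(a) that produced the state shown.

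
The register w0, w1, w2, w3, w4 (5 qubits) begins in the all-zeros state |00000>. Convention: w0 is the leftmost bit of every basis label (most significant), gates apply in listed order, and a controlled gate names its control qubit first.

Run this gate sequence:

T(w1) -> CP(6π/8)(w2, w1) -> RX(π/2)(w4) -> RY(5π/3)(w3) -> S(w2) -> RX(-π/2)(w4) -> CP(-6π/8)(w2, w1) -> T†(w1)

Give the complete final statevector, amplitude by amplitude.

The resulting statevector has amplitude -sqrt(3)/2 on |00000>, 1/2 on |00010>, and 0 on every other basis state.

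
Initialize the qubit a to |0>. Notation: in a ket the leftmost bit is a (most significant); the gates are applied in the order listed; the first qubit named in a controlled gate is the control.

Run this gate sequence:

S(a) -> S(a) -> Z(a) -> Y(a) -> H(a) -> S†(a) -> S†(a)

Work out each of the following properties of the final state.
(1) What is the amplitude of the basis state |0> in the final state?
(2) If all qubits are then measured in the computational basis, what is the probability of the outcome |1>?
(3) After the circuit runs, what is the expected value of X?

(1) The amplitude on |0> is sqrt(2)*I/2.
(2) A full measurement returns |1> with probability 1/2.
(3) The expectation value of X is 1.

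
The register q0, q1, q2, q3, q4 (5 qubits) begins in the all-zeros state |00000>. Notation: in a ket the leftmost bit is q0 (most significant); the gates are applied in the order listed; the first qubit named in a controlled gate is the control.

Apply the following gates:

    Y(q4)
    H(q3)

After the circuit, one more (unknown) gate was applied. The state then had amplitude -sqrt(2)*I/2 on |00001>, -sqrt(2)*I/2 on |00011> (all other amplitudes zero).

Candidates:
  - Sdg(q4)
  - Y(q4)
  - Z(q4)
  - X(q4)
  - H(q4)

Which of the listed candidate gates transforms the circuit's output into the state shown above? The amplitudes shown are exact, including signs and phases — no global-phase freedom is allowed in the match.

The unique candidate consistent with the amplitudes is Z(q4).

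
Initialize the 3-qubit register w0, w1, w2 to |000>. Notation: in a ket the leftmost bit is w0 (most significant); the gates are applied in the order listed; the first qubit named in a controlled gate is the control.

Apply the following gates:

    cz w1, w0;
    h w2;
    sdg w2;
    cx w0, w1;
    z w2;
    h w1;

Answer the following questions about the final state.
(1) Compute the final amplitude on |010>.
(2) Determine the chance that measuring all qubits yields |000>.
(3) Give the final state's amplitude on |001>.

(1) |010> carries amplitude 1/2 in the final state.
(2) The probability of measuring |000> is 1/4.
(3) |001> carries amplitude I/2 in the final state.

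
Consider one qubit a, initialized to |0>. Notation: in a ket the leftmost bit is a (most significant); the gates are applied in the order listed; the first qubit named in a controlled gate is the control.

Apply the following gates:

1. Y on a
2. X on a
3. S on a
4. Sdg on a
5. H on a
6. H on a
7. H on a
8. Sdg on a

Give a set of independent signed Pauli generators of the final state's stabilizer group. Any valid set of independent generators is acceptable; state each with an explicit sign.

One valid set of independent stabilizer generators is -Y (any independent generating set of the same group is equally correct).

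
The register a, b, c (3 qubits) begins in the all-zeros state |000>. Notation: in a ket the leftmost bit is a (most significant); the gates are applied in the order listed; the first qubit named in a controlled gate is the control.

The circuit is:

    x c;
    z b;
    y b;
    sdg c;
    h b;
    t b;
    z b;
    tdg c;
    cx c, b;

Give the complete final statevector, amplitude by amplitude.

The final amplitudes are sqrt(2)/2 on |001>, -sqrt(2)*exp(3*I*pi/4)/2 on |011>, and 0 on every other basis state.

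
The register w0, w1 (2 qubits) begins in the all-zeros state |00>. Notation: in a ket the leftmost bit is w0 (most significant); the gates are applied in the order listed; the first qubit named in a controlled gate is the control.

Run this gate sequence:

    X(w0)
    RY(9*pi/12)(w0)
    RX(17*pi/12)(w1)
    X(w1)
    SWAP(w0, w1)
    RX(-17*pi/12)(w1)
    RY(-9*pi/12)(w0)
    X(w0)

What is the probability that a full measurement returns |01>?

The probability of measuring |01> is 3*sqrt(3)/32 + 3/16.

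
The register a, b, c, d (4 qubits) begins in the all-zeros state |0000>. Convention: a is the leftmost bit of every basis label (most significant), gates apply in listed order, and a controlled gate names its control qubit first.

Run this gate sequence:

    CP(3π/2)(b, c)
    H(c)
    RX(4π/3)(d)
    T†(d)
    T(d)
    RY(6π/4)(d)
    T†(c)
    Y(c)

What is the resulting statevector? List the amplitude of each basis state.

The resulting statevector has amplitude (-sqrt(3) + I)*exp(3*I*pi/4)/4 on |0000>, (-sqrt(3) - I)*exp(3*I*pi/4)/4 on |0001>, -sqrt(3)/4 + I/4 on |0010>, -sqrt(3)/4 - I/4 on |0011>, and 0 on every other basis state.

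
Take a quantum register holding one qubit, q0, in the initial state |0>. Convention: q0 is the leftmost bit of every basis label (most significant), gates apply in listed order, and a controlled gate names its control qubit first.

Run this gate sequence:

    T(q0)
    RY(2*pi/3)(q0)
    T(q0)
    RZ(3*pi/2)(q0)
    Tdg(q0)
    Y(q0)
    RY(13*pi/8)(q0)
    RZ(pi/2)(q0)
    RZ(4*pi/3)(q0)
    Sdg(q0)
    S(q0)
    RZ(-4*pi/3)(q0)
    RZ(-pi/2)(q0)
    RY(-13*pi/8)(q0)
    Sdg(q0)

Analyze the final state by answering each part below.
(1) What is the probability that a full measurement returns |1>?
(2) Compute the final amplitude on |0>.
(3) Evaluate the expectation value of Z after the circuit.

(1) A full measurement returns |1> with probability 1/4.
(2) The amplitude on |0> is -I*exp(I*pi/4)*sin(3*pi/16)*cos(3*pi/16)/2 - exp(-I*pi/4)*sin(3*pi/16)*cos(3*pi/16)/2 + sqrt(3)*I*exp(-I*pi/4)*sin(3*pi/16)**2/2 + sqrt(3)*exp(I*pi/4)*cos(3*pi/16)**2/2.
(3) In the final state, Z has expectation 1/2.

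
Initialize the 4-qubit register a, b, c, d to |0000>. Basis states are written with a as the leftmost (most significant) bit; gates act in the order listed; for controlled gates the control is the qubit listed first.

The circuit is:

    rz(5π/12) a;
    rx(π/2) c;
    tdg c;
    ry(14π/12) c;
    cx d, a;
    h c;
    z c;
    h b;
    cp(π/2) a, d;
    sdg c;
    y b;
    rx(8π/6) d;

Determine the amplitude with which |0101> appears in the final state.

The amplitude on |0101> is (3 - sqrt(3)*exp(3*I*pi/4))*exp(I*pi/24)/8.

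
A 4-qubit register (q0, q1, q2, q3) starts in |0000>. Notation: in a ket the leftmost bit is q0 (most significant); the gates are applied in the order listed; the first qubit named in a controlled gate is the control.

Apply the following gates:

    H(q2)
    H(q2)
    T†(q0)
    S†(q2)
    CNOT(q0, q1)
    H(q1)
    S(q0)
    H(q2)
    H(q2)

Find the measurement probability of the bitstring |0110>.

A full measurement returns |0110> with probability 0.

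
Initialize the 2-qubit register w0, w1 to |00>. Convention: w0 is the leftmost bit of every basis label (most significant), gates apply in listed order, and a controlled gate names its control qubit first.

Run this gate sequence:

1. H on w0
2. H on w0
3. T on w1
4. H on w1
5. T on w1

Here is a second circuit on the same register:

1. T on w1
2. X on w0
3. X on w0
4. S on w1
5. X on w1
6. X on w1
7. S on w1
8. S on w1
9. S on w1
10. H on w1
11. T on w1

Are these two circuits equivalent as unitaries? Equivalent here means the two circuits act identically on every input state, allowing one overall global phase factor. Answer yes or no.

Yes: on every input state the two circuits agree up to one overall phase factor.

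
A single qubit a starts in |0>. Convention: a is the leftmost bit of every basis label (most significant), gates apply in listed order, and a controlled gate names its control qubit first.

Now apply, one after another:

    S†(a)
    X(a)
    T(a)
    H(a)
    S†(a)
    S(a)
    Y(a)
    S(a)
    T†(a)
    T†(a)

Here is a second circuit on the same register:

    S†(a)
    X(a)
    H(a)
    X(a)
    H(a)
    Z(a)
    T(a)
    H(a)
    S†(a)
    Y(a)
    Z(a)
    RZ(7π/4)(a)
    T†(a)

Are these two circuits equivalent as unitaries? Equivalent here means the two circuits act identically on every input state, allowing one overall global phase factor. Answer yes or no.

No — the two circuits implement different unitaries, even allowing a global phase.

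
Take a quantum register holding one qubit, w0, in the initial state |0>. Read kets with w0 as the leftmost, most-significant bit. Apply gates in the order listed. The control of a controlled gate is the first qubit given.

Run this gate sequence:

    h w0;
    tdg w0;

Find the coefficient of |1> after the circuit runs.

The amplitude on |1> is -sqrt(2)*exp(3*I*pi/4)/2.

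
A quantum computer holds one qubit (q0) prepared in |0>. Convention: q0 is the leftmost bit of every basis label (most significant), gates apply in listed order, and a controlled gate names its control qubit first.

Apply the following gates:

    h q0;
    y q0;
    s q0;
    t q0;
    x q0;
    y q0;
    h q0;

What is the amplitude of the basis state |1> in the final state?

The amplitude on |1> is -1/2 + exp(3*I*pi/4)/2.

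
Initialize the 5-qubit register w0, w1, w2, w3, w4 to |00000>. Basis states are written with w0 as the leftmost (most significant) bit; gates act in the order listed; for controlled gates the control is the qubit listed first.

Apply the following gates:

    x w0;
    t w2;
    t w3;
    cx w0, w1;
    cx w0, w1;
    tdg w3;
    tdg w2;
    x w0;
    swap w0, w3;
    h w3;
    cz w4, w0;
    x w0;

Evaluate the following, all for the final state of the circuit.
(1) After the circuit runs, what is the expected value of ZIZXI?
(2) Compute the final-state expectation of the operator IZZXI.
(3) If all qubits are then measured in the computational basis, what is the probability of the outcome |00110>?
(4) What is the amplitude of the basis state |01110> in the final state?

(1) The observable ZIZXI averages to -1.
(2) The expectation value of IZZXI is 1.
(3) Outcome |00110> occurs with probability 0.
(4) The amplitude on |01110> is 0.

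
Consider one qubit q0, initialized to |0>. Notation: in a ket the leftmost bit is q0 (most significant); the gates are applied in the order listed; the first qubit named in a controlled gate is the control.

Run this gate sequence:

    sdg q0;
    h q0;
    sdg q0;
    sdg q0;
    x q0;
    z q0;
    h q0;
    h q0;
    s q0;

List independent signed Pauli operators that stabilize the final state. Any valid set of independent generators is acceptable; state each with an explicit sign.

One valid set of independent stabilizer generators is +Y (any independent generating set of the same group is equally correct).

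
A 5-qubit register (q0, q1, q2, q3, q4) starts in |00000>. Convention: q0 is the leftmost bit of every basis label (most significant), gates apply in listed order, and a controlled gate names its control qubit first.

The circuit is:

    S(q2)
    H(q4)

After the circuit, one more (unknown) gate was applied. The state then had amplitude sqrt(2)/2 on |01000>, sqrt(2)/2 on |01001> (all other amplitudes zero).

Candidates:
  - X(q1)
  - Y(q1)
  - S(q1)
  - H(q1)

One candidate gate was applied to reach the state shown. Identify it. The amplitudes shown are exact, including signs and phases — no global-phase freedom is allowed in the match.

The applied gate was X(q1).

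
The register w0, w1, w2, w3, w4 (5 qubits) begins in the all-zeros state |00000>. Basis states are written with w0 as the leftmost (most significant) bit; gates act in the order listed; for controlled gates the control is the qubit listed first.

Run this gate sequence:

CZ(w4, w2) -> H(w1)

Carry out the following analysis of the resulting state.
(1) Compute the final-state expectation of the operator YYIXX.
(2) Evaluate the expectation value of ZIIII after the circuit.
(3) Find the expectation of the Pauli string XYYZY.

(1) The observable YYIXX averages to 0.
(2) In the final state, ZIIII has expectation 1.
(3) The observable XYYZY averages to 0.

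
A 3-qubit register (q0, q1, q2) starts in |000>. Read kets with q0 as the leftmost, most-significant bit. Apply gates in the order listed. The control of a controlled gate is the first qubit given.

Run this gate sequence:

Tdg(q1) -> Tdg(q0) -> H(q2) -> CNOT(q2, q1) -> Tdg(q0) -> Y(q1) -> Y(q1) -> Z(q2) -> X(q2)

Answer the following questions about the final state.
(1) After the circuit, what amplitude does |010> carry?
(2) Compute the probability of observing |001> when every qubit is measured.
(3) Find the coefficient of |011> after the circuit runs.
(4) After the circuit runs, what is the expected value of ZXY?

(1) The amplitude on |010> is -sqrt(2)/2.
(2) The probability of measuring |001> is 1/2.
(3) The final state's coefficient on |011> equals 0.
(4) The observable ZXY averages to 0.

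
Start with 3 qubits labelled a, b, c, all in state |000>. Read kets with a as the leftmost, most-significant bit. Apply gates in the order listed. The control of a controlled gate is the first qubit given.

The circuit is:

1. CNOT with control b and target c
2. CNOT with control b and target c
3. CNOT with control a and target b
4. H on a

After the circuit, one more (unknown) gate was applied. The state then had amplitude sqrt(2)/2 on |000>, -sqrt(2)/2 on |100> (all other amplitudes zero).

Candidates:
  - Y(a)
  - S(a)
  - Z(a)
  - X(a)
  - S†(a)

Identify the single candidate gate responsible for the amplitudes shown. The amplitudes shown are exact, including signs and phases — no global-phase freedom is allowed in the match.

It was Z(a) that produced the state shown. Key observation: gates 1-2 undo each other exactly, leaving only the rest of the circuit to track.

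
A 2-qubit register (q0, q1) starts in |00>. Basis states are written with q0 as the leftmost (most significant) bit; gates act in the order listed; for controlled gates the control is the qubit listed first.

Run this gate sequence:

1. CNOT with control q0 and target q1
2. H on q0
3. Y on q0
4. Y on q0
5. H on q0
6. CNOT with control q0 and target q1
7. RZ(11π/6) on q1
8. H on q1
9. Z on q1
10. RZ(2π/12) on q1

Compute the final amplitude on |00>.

The final state's coefficient on |00> equals -sqrt(2)/2. Key observation: gates 1-6 undo each other exactly, leaving only the rest of the circuit to track.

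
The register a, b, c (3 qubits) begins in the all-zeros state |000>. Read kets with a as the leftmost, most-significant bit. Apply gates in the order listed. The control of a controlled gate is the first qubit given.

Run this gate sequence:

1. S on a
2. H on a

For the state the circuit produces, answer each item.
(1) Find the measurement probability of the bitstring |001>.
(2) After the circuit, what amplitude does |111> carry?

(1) The probability of measuring |001> is 0.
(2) The amplitude on |111> is 0.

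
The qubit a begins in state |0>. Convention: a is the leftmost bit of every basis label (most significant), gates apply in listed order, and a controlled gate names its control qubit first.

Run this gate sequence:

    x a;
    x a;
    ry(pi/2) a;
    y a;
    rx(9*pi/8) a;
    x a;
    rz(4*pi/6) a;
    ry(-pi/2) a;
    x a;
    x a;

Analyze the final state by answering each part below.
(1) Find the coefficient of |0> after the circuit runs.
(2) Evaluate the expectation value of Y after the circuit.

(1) The final state's coefficient on |0> equals -I*exp(-I*pi/3)*cos(7*pi/16)/2 + I*exp(I*pi/3)*cos(7*pi/16)/2 - exp(-I*pi/3)*sin(7*pi/16)/2 + exp(I*pi/3)*sin(7*pi/16)/2.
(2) The observable Y averages to -sqrt(3)/2.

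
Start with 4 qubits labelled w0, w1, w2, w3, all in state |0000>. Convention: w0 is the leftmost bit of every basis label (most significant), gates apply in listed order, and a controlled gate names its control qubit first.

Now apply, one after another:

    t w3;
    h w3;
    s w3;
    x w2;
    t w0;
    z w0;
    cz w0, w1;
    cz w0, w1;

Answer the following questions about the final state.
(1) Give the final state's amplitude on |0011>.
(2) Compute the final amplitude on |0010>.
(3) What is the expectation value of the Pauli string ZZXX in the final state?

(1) The amplitude on |0011> is sqrt(2)*I/2.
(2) The amplitude on |0010> is sqrt(2)/2.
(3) The observable ZZXX averages to 0.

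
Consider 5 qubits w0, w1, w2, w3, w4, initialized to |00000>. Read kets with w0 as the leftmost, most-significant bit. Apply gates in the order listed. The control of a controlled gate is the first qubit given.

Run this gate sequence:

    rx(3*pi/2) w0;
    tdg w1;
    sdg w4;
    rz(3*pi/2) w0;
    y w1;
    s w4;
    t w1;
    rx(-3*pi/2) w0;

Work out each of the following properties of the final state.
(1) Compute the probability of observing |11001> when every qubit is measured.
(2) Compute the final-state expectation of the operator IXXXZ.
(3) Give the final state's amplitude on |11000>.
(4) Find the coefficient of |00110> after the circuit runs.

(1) Outcome |11001> occurs with probability 0.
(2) The expectation value of IXXXZ is 0.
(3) The final state's coefficient on |11000> equals 1/2 - I/2.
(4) The final state's coefficient on |00110> equals 0.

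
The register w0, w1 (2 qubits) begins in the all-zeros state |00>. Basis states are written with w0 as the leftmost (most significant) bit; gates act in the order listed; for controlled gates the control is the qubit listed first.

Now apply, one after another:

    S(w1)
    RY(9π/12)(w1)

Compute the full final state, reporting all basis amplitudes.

After the circuit, the state carries amplitude sqrt(2 - sqrt(2))/2 on |00>, sqrt(sqrt(2) + 2)/2 on |01>, 0 on |10>, 0 on |11>.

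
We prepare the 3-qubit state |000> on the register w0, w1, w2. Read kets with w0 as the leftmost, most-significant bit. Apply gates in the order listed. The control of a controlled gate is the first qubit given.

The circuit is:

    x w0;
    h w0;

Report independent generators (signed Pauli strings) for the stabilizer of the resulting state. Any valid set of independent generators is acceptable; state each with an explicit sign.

One valid set of independent stabilizer generators is -XII, +IZI, +IIZ (any independent generating set of the same group is equally correct).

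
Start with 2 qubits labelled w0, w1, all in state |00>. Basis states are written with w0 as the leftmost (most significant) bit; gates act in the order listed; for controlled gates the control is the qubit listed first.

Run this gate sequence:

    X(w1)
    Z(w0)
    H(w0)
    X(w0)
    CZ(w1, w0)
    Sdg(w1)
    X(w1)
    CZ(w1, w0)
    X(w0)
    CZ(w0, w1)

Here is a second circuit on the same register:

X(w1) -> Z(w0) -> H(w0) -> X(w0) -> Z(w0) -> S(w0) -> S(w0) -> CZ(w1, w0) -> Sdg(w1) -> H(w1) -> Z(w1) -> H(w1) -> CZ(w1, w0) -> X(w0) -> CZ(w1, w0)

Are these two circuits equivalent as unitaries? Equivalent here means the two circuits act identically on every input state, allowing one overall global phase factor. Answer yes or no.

Yes: on every input state the two circuits agree up to one overall phase factor.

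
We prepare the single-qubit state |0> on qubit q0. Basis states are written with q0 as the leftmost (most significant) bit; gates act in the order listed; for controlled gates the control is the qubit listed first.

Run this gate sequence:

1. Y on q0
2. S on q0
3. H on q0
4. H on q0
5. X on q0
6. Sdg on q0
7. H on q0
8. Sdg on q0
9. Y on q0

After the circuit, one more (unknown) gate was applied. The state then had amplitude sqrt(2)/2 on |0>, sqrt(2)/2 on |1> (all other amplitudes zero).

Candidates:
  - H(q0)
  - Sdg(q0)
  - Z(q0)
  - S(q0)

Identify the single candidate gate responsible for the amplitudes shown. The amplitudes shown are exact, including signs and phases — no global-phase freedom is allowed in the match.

The applied gate was S(q0).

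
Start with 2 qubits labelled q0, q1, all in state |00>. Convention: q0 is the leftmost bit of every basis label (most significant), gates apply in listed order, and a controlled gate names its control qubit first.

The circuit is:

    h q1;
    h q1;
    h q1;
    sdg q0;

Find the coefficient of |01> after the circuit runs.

The final state's coefficient on |01> equals sqrt(2)/2. Key observation: steps 1-2 multiply out to the identity, so the circuit reduces to the remaining gates.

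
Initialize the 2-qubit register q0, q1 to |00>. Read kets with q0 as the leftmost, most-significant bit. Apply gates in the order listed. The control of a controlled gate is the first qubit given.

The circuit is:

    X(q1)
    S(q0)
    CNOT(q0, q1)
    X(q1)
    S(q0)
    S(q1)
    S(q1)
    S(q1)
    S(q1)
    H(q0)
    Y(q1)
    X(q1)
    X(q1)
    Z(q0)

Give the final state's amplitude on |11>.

The final state's coefficient on |11> equals -sqrt(2)*I/2.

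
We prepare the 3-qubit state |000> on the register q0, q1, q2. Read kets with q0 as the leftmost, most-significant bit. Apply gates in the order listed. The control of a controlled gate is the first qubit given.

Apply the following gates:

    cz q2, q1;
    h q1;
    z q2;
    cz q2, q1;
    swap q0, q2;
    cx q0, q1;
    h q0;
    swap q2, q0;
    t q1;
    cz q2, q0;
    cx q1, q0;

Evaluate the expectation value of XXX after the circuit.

The expectation value of XXX is sqrt(2)/2.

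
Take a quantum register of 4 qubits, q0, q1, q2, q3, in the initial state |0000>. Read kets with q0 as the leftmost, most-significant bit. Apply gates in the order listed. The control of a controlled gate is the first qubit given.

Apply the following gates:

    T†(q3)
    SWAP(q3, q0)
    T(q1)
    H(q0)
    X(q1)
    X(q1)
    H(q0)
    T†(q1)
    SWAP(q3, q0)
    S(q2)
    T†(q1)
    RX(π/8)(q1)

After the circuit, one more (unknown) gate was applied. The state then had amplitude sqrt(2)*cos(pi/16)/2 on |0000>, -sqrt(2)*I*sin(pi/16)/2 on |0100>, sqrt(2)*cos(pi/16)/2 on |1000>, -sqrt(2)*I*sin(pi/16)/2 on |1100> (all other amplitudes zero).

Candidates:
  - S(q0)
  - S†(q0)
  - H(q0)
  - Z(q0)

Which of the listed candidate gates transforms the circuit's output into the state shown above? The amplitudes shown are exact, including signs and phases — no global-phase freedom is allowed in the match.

The unique candidate consistent with the amplitudes is H(q0). Key observation: the block from step 2 through step 9 cancels to the identity and can be dropped.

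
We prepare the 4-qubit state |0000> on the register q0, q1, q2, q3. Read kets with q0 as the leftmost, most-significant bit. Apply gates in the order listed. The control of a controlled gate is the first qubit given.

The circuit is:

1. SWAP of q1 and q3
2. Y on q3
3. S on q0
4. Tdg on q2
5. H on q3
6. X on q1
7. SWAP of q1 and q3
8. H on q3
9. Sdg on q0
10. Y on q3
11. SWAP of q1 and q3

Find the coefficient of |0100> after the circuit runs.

|0100> carries amplitude -1/2 in the final state.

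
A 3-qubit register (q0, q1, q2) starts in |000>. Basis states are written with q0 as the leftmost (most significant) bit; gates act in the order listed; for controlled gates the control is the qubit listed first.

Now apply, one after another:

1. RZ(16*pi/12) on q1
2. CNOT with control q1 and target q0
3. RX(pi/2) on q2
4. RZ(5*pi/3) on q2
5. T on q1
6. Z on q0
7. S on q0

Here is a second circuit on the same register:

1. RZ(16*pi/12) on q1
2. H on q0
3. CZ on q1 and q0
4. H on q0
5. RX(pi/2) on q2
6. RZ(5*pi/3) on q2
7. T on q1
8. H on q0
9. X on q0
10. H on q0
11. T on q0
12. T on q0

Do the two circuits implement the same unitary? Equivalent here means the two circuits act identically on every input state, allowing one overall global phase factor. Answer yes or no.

Yes: on every input state the two circuits agree up to one overall phase factor.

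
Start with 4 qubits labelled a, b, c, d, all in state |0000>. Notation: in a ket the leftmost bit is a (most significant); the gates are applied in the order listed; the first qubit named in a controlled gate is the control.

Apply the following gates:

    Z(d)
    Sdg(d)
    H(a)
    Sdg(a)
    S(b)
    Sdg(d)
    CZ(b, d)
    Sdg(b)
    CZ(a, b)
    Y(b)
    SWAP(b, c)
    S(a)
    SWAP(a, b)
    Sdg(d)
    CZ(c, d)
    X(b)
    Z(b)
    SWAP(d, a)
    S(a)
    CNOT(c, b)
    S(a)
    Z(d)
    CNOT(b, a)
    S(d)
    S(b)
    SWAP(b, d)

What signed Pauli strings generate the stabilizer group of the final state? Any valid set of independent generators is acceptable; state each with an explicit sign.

The stabilizer group can be generated by -XIIY, +ZIIZ, +IZII, -IIZI, among other valid generating sets.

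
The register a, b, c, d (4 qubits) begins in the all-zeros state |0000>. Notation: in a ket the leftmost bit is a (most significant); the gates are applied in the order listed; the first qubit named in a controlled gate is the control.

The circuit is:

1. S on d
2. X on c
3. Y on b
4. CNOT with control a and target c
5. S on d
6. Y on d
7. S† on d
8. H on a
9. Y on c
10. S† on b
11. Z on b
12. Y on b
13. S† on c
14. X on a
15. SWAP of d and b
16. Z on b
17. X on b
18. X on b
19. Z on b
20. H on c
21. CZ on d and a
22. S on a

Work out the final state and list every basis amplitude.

After the circuit, the state carries amplitude 1/2 on |0100>, 1/2 on |0110>, I/2 on |1100>, I/2 on |1110>, and 0 on every other basis state. Key observation: the block from step 16 through step 19 cancels to the identity and can be dropped.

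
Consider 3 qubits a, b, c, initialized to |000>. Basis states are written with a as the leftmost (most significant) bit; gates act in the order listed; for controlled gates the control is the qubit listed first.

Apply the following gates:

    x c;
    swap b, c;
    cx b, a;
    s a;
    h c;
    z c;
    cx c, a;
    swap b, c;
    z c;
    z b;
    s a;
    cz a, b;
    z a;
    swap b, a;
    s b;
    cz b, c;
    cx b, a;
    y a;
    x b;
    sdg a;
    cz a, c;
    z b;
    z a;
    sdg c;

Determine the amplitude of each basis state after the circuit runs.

The resulting statevector has amplitude -sqrt(2)*I/2 on |001>, -sqrt(2)*I/2 on |011>, and 0 on every other basis state.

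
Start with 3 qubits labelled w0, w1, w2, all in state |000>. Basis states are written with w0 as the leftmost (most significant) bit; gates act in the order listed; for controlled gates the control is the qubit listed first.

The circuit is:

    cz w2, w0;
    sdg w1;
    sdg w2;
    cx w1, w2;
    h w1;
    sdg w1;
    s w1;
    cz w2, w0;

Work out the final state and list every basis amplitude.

The resulting statevector has amplitude sqrt(2)/2 on |000>, sqrt(2)/2 on |010>, and 0 on every other basis state.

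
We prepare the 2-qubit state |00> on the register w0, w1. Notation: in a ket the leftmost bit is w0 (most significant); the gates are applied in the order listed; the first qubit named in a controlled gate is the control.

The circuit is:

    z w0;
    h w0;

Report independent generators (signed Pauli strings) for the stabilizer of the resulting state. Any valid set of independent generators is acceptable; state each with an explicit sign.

One valid set of independent stabilizer generators is +XI, +IZ (any independent generating set of the same group is equally correct).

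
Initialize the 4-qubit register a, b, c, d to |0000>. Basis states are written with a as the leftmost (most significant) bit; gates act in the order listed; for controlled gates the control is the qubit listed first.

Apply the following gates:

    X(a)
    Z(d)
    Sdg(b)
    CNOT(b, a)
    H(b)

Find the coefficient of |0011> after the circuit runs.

|0011> carries amplitude 0 in the final state.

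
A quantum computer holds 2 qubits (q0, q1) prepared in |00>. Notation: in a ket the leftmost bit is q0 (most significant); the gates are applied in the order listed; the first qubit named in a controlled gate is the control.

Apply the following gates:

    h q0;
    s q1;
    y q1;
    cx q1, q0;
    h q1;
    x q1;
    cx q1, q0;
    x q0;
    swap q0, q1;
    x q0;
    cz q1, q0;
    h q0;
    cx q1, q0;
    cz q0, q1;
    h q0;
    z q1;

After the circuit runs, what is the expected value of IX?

The observable IX averages to 1.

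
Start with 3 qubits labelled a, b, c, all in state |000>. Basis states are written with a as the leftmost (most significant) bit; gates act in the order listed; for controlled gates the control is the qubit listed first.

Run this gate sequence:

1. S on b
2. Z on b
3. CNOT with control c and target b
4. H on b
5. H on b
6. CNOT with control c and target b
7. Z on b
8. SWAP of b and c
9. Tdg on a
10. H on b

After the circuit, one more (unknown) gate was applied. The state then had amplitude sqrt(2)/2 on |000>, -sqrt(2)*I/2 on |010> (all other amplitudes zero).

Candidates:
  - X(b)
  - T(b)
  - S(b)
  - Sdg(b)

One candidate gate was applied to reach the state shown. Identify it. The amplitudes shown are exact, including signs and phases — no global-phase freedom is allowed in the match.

It was Sdg(b) that produced the state shown. Key observation: gates 2-7 undo each other exactly, leaving only the rest of the circuit to track.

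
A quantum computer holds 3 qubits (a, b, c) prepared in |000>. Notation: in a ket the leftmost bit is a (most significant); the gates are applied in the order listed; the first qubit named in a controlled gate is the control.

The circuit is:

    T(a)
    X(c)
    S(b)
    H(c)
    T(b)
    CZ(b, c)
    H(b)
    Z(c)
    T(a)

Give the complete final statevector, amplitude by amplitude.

After the circuit, the state carries amplitude 1/2 on |000>, 1/2 on |001>, 1/2 on |010>, 1/2 on |011>, 0 on |100>, 0 on |101>, 0 on |110>, 0 on |111>.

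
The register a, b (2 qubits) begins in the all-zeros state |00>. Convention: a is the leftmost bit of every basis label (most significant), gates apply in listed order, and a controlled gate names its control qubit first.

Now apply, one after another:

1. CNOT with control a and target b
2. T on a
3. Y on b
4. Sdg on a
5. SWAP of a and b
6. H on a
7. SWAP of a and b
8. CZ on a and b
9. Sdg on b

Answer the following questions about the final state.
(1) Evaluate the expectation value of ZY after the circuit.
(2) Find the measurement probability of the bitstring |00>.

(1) The observable ZY averages to 1.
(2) A full measurement returns |00> with probability 1/2.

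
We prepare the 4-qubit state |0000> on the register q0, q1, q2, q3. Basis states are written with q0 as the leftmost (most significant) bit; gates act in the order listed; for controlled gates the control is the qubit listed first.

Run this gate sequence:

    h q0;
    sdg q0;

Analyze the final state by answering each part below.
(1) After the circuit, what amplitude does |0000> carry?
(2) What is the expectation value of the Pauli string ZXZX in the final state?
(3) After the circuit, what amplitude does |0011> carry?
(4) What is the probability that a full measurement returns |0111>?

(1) The amplitude on |0000> is sqrt(2)/2.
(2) The expectation value of ZXZX is 0.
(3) The amplitude on |0011> is 0.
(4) Outcome |0111> occurs with probability 0.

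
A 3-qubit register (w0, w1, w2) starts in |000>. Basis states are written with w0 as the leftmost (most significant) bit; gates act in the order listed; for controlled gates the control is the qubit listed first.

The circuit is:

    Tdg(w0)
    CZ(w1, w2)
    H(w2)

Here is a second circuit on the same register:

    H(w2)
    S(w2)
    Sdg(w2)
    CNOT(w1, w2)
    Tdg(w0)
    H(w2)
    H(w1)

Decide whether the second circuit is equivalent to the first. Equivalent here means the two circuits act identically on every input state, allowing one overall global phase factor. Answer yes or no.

No, they are not equivalent — no single phase factor reconciles the two unitaries.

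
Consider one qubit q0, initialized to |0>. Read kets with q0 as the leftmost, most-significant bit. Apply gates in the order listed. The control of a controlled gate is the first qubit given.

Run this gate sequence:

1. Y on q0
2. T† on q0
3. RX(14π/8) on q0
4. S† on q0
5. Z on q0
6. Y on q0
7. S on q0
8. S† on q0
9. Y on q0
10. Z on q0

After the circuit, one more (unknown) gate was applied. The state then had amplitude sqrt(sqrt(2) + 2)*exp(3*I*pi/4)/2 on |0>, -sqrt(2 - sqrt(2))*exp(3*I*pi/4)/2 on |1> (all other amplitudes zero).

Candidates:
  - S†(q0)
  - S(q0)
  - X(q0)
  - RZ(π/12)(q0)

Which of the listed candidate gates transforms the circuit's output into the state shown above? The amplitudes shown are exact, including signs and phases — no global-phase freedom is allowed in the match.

The applied gate was X(q0). Key observation: gates 5-10 undo each other exactly, leaving only the rest of the circuit to track.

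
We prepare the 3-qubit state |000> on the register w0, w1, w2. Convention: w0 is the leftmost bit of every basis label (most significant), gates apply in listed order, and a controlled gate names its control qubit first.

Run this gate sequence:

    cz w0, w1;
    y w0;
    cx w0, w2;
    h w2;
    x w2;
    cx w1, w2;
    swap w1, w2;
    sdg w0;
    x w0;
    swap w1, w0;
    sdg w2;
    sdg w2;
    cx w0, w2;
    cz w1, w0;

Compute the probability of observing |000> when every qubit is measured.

Outcome |000> occurs with probability 1/2.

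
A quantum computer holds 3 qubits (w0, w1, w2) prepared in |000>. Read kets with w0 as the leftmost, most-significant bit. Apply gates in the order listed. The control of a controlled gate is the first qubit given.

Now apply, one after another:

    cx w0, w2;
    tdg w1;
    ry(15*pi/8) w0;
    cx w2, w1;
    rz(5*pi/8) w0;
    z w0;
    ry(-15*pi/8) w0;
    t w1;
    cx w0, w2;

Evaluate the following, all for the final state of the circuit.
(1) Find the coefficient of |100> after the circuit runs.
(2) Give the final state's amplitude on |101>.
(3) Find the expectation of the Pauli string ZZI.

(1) The amplitude on |100> is 0.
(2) |101> carries amplitude (1 - exp(3*I*pi/8))*sqrt(2 - sqrt(2))*exp(5*I*pi/16)/4 in the final state.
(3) The expectation value of ZZI is -sqrt(4 - 2*sqrt(2))/8 + sqrt(2 - sqrt(2))/4 + sqrt(2)/4 + 1/2.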